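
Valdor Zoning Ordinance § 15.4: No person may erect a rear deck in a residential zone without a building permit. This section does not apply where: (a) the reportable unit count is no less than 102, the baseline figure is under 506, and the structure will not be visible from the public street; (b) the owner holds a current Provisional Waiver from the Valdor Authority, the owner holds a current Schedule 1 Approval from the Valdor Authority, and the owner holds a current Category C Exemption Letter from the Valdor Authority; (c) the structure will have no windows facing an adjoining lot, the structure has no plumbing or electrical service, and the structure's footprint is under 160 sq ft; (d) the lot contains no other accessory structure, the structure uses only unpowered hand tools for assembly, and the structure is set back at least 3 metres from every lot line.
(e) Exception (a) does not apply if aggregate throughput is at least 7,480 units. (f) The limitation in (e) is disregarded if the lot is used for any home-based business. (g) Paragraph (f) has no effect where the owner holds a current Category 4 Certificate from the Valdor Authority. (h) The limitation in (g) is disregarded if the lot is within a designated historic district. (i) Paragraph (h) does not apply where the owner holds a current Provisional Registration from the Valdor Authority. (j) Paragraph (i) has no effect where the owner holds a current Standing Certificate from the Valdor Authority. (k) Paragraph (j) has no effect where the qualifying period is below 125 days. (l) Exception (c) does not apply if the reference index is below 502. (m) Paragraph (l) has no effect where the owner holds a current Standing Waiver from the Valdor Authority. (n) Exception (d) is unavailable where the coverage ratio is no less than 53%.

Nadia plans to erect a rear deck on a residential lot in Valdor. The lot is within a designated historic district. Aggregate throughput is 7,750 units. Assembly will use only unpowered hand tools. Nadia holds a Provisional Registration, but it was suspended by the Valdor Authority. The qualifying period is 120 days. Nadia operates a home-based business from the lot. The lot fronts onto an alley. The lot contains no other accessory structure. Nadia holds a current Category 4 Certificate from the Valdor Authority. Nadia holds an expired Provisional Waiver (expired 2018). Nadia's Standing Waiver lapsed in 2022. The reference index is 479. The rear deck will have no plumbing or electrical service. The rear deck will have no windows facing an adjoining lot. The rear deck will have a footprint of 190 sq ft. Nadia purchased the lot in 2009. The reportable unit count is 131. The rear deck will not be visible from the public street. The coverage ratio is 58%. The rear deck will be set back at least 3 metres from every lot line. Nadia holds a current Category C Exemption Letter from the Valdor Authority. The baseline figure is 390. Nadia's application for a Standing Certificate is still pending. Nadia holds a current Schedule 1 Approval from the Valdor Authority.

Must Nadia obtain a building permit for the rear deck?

All of (a)'s requirements are met (the reportable unit count is 131, meeting the 102 threshold; the baseline figure is 390, under the 506 limit; the structure will not be visible from the street). As to paragraphs (e)–(k): (e) applies (aggregate throughput is 7,750 units, meeting the 7,480 units threshold), but yields to (f): (f) operates — a home-based business operates on the lot. (g) would limit (f) — a current Category 4 Certificate is held — but (h) sets (g) aside: (h) is engaged — the lot is in a historic district. (i), which would lift (h), does not operate here — there is no Provisional Registration in force. (a) remains available.
Exception (b) requires that the owner holds a current Provisional Waiver from the Valdor Authority; but the Provisional Waiver is not current, so (b) is unavailable.
Exception (c) fails — the structure's footprint is 190 sq ft, not under 160 sq ft.
Exception (d): the lot has no other accessory structure; assembly uses only hand tools; the setback is at least 3 m on every side — every condition holds. However, paragraph (n) must be considered: (n) operates — the coverage ratio is 58%, meeting the 53% threshold. Exception (d) does not apply.

No — exception (a) applies; Nadia does not need a building permit.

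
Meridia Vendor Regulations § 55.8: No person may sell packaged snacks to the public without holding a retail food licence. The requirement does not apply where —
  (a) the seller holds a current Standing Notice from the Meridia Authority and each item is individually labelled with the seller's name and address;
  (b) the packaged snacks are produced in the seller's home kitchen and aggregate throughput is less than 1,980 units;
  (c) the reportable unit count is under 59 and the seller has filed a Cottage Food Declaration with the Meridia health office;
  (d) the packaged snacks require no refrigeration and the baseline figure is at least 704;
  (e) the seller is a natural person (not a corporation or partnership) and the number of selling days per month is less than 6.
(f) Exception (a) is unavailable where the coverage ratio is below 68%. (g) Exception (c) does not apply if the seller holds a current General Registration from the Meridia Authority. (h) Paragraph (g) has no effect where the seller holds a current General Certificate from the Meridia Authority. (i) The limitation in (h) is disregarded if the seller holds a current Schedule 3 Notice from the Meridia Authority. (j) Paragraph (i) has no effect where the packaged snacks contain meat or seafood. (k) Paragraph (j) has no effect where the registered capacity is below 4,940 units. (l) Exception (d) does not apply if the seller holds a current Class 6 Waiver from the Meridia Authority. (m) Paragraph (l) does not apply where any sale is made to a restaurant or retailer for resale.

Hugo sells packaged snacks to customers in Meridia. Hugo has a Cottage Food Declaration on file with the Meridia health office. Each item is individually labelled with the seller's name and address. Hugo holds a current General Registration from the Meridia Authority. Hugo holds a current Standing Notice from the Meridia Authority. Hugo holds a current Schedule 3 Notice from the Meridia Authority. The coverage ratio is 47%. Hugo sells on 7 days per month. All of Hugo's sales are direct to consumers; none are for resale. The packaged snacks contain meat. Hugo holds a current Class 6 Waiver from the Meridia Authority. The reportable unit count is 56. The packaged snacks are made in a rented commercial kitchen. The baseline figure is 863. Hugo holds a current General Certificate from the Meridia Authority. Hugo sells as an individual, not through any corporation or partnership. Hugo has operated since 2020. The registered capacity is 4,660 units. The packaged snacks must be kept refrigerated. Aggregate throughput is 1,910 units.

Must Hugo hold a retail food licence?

Exception (a)'s conditions are all satisfied: a current Standing Notice is held; items are individually labelled. But applying paragraph (f): (f) operates against (a): the coverage ratio is 47%, below the 68% limit. Exception (a) does not apply.
Exception (b) requires that the packaged snacks are produced in the seller's home kitchen; but the packaged snacks are made in a commercial kitchen, not a home kitchen, so (b) is unavailable.
Exception (c)'s conditions are all satisfied: the reportable unit count is 56, under the 59 limit; a Cottage Food Declaration is on file. However, paragraphs (g)–(k) must be considered: (g) operates against (c): a current General Registration is held. (h) is engaged (a current General Certificate is held), but is displaced by (i): (i) operates against (h): a current Schedule 3 Notice is held. (j) would limit (i) — the packaged snacks contain meat — but (k) sets (j) aside: (k) operates against (j): the registered capacity is 4,660 units, below the 4,940 units limit. Exception (c) does not apply.
Exception (d) does not apply: the packaged snacks require refrigeration.
Exception (e) requires that the number of selling days per month is less than 6; but the number of selling days per month is 7, not less than 6, so (e) is unavailable.
None of the exceptions is available; § 55.8 applies in full.

Yes — Hugo must hold a retail food licence.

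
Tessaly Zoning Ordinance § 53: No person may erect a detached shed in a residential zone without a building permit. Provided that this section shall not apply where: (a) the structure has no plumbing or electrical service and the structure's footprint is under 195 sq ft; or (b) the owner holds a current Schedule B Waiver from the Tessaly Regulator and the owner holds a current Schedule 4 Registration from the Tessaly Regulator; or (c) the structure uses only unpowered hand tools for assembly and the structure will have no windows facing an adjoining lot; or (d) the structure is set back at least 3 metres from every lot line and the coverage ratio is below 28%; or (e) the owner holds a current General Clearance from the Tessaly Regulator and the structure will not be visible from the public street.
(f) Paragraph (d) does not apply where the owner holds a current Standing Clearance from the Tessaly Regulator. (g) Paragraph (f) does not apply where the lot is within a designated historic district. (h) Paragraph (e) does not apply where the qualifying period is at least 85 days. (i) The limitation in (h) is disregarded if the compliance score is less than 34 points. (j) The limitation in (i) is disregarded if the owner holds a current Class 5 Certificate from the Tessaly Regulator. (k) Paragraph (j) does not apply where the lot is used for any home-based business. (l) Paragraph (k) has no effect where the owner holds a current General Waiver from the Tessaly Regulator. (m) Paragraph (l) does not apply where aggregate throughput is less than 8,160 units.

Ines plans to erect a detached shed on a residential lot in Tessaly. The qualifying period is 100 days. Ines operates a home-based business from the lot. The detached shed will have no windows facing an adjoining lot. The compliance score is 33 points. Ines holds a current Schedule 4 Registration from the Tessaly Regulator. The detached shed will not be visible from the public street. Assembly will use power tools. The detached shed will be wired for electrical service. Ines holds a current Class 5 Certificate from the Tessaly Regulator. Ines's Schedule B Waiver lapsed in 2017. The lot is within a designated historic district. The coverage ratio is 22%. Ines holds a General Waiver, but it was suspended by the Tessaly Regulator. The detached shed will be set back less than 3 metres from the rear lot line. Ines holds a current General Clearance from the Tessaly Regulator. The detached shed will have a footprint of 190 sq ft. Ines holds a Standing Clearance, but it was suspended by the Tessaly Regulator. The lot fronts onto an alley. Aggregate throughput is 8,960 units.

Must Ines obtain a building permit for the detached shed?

Exception (a) fails — electrical service is planned.
Exception (b) fails — the Schedule B Waiver is not current.
Exception (c) requires that the structure uses only unpowered hand tools for assembly; but assembly uses power tools, so (c) is unavailable.
Exception (d) fails — the rear setback is under 3 m.
Exception (e)'s conditions are all satisfied: a current General Clearance is held; the structure will not be visible from the street. Applying paragraphs (h)–(m): (h) is triggered (the qualifying period is 100 days, meeting the 85 days threshold), but is itself disapplied by (i): (i) operates against (h): the compliance score is 33 points, less than the 34 points limit. (j) is engaged (a current Class 5 Certificate is held), but is displaced by (k): (k) operates — a home-based business operates on the lot. (l), which would lift (k), is inapplicable — no current General Waiver is held. So (e) applies.

No — exception (e) applies; Ines does not need a building permit.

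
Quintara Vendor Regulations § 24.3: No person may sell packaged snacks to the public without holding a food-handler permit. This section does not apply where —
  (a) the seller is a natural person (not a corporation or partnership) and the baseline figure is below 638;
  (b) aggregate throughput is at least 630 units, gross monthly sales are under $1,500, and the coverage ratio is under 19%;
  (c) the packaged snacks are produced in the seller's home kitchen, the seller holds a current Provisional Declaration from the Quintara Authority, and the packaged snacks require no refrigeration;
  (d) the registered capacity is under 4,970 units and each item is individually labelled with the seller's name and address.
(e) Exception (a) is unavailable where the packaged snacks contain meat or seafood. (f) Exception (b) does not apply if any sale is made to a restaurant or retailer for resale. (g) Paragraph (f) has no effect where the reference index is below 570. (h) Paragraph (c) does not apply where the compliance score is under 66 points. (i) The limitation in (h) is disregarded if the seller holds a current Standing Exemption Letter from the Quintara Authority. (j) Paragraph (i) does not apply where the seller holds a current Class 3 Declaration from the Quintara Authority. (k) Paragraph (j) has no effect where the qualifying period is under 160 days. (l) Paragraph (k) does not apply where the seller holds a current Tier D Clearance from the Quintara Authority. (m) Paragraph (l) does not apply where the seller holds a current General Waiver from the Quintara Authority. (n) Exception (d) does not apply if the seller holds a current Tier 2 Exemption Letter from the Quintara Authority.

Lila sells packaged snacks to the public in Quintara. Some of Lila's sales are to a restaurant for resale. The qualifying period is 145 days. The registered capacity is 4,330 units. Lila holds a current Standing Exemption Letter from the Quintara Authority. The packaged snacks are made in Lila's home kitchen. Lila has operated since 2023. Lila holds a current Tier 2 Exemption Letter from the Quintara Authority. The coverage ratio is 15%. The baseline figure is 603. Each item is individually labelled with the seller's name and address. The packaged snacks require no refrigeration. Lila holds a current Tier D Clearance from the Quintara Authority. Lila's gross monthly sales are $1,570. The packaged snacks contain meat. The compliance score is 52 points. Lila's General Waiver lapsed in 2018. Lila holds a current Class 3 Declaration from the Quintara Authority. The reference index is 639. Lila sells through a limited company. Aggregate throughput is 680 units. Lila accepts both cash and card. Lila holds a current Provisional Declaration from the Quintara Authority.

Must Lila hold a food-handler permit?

Yes — Lila must hold a food-handler permit.

Exception (a) requires that the seller is a natural person (not a corporation or partnership); but the seller operates through a limited company, so (a) is unavailable.
Exception (b) fails — gross monthly sales are $1,570, not under $1,500.
All of (c)'s requirements are met (the packaged snacks are home-kitchen produced; a current Provisional Declaration is held; the packaged snacks are shelf-stable). However, paragraphs (h)–(m) must be considered: (h) applies — the compliance score is 52 points, under the 66 points limit. (i) is triggered (a current Standing Exemption Letter is held), but is overridden by (j): (j) operates against (i): a current Class 3 Declaration is held. (k) operates (the qualifying period is 145 days, under the 160 days limit), but is itself disapplied by (l): (l) operates against (k): a current Tier D Clearance is held. (m) is not triggered (the General Waiver is not current), so (l) stands. Exception (c) does not apply.
Exception (d)'s conditions are all satisfied: the registered capacity is 4,330 units, under the 4,970 units limit; items are individually labelled. Turning to paragraph (n): (n) is triggered — a current Tier 2 Exemption Letter is held. Exception (d) does not apply.
None of the exceptions is available; § 24.3 applies in full.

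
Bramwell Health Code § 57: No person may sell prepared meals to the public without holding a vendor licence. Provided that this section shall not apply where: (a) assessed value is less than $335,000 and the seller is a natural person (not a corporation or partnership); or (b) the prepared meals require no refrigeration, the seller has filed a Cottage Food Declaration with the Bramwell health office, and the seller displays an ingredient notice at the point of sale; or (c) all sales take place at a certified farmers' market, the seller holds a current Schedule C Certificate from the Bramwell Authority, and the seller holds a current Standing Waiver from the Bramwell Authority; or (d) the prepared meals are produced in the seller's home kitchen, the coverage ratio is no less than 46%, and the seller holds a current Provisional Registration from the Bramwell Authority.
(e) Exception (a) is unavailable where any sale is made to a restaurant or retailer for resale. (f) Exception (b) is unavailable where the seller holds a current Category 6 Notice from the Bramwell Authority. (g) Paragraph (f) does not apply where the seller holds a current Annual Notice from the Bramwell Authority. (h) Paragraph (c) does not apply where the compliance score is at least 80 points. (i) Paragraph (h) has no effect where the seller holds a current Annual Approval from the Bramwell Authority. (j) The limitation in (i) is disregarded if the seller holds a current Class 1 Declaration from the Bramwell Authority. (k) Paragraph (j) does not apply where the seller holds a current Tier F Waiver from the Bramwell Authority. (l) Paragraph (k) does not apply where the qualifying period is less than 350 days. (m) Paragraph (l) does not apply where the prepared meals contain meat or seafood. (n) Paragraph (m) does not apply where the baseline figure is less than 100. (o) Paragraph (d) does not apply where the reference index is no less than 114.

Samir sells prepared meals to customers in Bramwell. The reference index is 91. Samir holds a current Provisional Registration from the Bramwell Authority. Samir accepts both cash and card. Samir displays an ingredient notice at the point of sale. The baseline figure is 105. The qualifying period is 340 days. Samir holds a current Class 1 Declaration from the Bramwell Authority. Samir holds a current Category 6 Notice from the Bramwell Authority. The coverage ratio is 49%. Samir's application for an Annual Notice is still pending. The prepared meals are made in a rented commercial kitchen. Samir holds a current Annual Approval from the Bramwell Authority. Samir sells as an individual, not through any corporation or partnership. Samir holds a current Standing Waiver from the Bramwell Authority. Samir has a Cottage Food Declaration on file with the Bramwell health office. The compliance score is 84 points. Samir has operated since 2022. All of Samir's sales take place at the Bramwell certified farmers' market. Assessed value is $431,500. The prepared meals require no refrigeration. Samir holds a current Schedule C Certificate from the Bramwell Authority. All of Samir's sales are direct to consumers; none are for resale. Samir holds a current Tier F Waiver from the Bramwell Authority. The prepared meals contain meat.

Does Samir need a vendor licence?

No — exception (c) applies; Samir is not required to hold a vendor licence.

Exception (a) requires that assessed value is less than $335,000; but assessed value is $431,500, not less than $335,000, so (a) is unavailable.
All of (b)'s requirements are met (the prepared meals are shelf-stable; a Cottage Food Declaration is on file; an ingredient notice is displayed). However, paragraphs (f)–(g) must be considered: (f) operates against (b): a current Category 6 Notice is held. (g) is inapplicable (no current Annual Notice is held), so (f) stands. Exception (b) does not apply.
All of (c)'s requirements are met (all sales are at a certified farmers' market; a current Schedule C Certificate is held; a current Standing Waiver is held). Considering the limiting provisions: (h) operates (the compliance score is 84 points, meeting the 80 points threshold), but is overridden by (i): (i) operates against (h): a current Annual Approval is held. (j) would limit (i) — a current Class 1 Declaration is held — but (k) sets (j) aside: (k) operates against (j): a current Tier F Waiver is held. (l) applies (the qualifying period is 340 days, less than the 350 days limit), but yields to (m): (m) operates against (l): the prepared meals contain meat. (n) is not triggered (the baseline figure is 105, not less than 100), so (m) stands. (c) remains available.
Exception (d) requires that the prepared meals are produced in the seller's home kitchen; but the prepared meals are made in a commercial kitchen, not a home kitchen, so (d) is unavailable.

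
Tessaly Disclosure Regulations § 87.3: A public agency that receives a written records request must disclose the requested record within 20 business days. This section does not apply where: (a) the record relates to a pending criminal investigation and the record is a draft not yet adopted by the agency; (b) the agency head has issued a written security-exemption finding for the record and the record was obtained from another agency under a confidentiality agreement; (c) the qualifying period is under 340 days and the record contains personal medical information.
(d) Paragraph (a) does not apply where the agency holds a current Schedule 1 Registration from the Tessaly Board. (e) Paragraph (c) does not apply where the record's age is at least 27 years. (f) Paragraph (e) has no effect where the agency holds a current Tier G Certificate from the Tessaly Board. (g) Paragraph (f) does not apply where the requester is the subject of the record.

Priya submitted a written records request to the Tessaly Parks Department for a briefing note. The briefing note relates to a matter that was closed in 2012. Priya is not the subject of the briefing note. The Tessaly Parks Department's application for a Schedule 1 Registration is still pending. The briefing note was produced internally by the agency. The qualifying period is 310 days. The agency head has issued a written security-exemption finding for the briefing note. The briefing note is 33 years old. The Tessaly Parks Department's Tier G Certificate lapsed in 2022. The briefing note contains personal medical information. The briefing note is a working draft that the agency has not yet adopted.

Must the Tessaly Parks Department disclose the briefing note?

Exception (a) does not apply: the briefing note relates to a closed matter.
Exception (b) fails — the briefing note was produced internally.
Exception (c) is satisfied on its face — the qualifying period is 310 days, under the 340 days limit; the briefing note contains personal medical information. However, paragraphs (e)–(g) must be considered: (e) is triggered — the record's age is 33 years, meeting the 27 years threshold. (f), which would lift (e), is inapplicable — there is no Tier G Certificate in force. (c) is therefore removed.
Every exception is unavailable, so the rule governs.

Yes — the Tessaly Parks Department must disclose the briefing note.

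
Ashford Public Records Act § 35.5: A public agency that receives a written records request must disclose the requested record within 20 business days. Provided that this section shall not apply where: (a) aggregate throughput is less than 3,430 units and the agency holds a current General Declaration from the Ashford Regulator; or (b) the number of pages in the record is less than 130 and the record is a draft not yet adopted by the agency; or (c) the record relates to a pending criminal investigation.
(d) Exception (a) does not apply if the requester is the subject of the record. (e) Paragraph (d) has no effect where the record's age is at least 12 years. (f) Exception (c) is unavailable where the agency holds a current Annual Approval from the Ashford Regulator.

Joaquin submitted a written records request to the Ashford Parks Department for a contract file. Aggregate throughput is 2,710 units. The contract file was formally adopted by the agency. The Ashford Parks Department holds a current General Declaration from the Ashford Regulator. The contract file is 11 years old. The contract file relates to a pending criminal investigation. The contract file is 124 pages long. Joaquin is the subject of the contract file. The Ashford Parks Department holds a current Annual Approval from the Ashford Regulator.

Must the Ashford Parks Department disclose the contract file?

Exception (a)'s conditions are all satisfied: aggregate throughput is 2,710 units, less than the 3,430 units limit; a current General Declaration is held. But applying paragraphs (d)–(e): (d) operates against (a): Joaquin is the subject of the contract file. (e) is not triggered (the record's age is 11 years, short of 12 years), so (d) stands. (a) is therefore removed.
Exception (b) fails — the contract file has been formally adopted.
Exception (c) is satisfied on its face — the contract file relates to a pending investigation. But: (f) is triggered — a current Annual Approval is held. So (c) is unavailable.
None of the exceptions is available; § 35.5 applies in full.

Yes — the Ashford Parks Department must disclose the contract file.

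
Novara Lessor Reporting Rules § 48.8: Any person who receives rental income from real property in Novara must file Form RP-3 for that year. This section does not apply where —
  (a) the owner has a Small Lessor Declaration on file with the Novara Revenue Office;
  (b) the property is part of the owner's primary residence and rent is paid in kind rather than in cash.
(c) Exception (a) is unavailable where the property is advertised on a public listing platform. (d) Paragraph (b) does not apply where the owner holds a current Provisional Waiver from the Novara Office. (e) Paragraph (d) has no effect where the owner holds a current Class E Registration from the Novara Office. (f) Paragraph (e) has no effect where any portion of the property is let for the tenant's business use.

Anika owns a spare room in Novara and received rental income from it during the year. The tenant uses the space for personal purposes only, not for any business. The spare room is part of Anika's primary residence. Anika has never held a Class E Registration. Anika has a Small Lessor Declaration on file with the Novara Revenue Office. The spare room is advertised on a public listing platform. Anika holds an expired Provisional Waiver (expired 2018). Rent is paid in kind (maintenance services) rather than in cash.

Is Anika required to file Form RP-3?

No — exception (b) applies; Anika is not required to file Form RP-3.

Exception (a)'s conditions are all satisfied: a Small Lessor Declaration is on file. But applying paragraph (c): (c) operates against (a): the property is publicly advertised. (a) is therefore removed.
Exception (b): the spare room is part of the primary residence; rent is paid in kind — every condition holds. As to paragraphs (d)–(f): (d) does not operate here — no current Provisional Waiver is held. (b) remains available.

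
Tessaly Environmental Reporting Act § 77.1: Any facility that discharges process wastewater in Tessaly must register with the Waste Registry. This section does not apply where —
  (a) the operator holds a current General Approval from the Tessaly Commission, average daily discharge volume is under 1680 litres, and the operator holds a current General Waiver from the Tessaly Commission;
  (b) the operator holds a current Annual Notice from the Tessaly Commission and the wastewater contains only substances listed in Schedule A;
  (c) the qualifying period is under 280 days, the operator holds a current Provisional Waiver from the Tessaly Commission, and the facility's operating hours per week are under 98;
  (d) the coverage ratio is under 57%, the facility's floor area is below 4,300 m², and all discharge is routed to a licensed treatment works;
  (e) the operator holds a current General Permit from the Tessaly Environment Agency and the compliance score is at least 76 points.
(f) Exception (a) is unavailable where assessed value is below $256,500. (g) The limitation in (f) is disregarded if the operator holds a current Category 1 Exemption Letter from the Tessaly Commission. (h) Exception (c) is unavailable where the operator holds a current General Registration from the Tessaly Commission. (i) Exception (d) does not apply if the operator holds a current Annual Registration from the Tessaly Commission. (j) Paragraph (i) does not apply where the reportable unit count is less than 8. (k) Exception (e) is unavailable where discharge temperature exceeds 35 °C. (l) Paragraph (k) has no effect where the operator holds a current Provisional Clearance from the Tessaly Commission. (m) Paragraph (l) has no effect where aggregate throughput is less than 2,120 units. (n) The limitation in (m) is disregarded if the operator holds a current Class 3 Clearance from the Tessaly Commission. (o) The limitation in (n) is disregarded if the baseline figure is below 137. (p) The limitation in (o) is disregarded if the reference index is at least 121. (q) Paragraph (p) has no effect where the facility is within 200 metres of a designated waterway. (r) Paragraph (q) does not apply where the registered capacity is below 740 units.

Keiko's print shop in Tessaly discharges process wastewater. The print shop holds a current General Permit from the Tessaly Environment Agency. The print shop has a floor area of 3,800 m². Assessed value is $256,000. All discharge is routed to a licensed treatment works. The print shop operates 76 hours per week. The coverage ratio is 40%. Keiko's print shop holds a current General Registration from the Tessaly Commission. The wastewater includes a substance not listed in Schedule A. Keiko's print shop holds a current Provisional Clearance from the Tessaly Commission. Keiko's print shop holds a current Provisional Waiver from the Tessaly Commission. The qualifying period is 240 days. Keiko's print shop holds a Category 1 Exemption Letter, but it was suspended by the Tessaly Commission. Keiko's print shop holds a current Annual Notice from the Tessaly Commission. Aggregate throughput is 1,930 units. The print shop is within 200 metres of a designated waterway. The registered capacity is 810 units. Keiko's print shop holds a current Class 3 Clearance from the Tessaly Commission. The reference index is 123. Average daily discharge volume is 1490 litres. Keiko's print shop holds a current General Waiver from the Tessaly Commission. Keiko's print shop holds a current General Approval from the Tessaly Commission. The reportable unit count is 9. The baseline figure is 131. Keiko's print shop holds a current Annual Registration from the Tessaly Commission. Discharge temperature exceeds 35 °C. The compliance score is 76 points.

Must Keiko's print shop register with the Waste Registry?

Exception (a)'s conditions are all satisfied: a current General Approval is held; average daily discharge volume is 1490 litres, under the 1680 litres limit; a current General Waiver is held. However, paragraphs (f)–(g) must be considered: (f) applies — assessed value is $256,000, below the $256,500 limit. (g) is not engaged (the Category 1 Exemption Letter is not current), so (f) stands. So (a) is unavailable.
Exception (b) fails — the wastewater includes a non-Schedule-A substance.
Exception (c)'s conditions are all satisfied: the qualifying period is 240 days, under the 280 days limit; a current Provisional Waiver is held; the facility's operating hours per week are 76, under the 98 limit. But: (h) applies — a current General Registration is held. So (c) is unavailable.
Exception (d): the coverage ratio is 40%, under the 57% limit; the facility's floor area is 3,800 m², below the 4,300 m² limit; discharge is routed to a licensed treatment works — every condition holds. But applying paragraphs (i)–(j): (i) operates against (d): a current Annual Registration is held. (j), which would lift (i), is not engaged — the reportable unit count is 9, not less than 8. Exception (d) does not apply.
Exception (e)'s conditions are all satisfied: a current General Permit is held; the compliance score is 76 points, meeting the 76 points threshold. But applying paragraphs (k)–(r): (k) operates against (e): discharge temperature exceeds 35 °C. (l) operates (a current Provisional Clearance is held), but is set aside by (m): (m) operates against (l): aggregate throughput is 1,930 units, less than the 2,120 units limit. (n) is engaged (a current Class 3 Clearance is held), but yields to (o): (o) operates against (n): the baseline figure is 131, below the 137 limit. (p) operates (the reference index is 123, meeting the 121 threshold), but is itself disapplied by (q): (q) operates against (p): the print shop is within 200 m of a designated waterway. (r), which would lift (q), is not engaged — the registered capacity is 810 units, not below 740 units. (e) is therefore removed.
No exception applies. The general rule governs.

Yes — Keiko's print shop must register with the Waste Registry.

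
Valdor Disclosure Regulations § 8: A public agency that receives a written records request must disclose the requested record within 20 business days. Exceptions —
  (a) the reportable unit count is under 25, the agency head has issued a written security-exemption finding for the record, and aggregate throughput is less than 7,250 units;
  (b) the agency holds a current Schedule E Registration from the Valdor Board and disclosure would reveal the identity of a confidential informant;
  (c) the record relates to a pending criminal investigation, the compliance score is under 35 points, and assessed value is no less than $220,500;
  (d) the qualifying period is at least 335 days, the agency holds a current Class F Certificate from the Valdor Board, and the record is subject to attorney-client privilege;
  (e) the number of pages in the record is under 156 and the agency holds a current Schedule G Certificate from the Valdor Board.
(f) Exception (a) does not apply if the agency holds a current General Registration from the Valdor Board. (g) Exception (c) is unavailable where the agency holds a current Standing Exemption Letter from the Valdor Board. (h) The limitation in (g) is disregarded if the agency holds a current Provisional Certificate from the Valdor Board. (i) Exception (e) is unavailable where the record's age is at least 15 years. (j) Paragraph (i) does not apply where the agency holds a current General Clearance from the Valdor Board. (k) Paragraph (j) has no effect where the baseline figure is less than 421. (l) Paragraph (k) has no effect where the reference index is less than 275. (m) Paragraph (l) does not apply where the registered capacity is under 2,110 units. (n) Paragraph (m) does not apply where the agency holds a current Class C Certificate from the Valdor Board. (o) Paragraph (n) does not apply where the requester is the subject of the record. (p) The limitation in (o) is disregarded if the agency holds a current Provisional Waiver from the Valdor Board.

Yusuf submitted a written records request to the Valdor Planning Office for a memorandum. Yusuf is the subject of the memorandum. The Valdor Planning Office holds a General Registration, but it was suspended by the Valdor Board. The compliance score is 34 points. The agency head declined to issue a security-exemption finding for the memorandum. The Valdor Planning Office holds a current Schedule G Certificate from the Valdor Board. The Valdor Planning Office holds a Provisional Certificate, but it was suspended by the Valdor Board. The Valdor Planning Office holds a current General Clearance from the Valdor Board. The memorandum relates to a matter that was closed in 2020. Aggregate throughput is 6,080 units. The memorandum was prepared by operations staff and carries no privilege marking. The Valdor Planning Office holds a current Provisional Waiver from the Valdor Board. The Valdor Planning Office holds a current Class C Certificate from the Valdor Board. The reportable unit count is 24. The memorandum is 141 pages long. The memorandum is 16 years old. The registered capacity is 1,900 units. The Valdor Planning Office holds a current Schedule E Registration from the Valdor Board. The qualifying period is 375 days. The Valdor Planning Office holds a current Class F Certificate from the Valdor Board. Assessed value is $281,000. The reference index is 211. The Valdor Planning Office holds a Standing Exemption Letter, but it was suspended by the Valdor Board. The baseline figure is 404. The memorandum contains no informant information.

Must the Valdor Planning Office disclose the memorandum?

Exception (a) requires that the agency head has issued a written security-exemption finding for the record; but the agency head declined to issue a security-exemption finding, so (a) is unavailable.
Exception (b) does not apply: the memorandum contains no informant information.
Exception (c) fails — the memorandum relates to a closed matter.
Exception (d) requires that the record is subject to attorney-client privilege; but the memorandum carries no privilege marking, so (d) is unavailable.
All of (e)'s requirements are met (the number of pages in the record is 141, under the 156 limit; a current Schedule G Certificate is held). Applying paragraphs (i)–(p): (i) would limit (e) — the record's age is 16 years, meeting the 15 years threshold — but (j) sets (i) aside: (j) operates against (i): a current General Clearance is held. (k) would limit (j) — the baseline figure is 404, less than the 421 limit — but (l) sets (k) aside: (l) operates against (k): the reference index is 211, less than the 275 limit. (m) applies (the registered capacity is 1,900 units, under the 2,110 units limit), but is itself disapplied by (n): (n) is engaged — a current Class C Certificate is held. (o) would limit (n) — Yusuf is the subject of the memorandum — but (p) sets (o) aside: (p) operates against (o): a current Provisional Waiver is held. (e) remains available.

No — exception (e) applies; the Valdor Planning Office is not required to disclose the memorandum.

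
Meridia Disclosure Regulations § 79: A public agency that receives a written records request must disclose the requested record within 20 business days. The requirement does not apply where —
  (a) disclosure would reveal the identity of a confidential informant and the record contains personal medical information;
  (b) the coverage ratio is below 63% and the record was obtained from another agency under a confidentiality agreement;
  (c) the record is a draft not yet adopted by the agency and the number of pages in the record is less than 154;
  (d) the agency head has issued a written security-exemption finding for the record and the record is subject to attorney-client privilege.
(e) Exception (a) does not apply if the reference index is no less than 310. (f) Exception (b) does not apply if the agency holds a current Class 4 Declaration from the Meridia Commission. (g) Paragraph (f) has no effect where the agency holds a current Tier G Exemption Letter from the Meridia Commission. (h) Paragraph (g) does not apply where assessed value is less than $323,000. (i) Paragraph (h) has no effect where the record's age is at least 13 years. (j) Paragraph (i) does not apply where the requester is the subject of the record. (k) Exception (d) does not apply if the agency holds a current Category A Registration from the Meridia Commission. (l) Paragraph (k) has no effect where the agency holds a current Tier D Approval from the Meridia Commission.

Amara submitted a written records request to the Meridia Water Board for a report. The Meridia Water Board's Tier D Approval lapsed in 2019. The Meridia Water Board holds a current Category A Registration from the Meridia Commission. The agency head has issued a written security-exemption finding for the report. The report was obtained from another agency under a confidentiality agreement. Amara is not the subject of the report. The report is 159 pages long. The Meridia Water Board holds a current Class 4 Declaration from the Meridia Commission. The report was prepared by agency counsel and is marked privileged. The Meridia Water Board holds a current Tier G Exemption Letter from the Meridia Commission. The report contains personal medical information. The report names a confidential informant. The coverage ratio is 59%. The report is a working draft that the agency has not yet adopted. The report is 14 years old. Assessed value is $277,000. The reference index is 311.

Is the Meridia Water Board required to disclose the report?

No — exception (b) applies; the Meridia Water Board is not required to disclose the report.

All of (a)'s requirements are met (the report names a confidential informant; the report contains personal medical information). But applying paragraph (e): (e) is triggered — the reference index is 311, meeting the 310 threshold. So (a) is unavailable.
Exception (b): the coverage ratio is 59%, below the 63% limit; the report was obtained under a confidentiality agreement — every condition holds. Considering the limiting provisions: (f) would limit (b) — a current Class 4 Declaration is held — but (g) sets (f) aside: (g) operates against (f): a current Tier G Exemption Letter is held. (h) is engaged (assessed value is $277,000, less than the $323,000 limit), but is overridden by (i): (i) operates against (h): the record's age is 14 years, meeting the 13 years threshold. (j) is inapplicable (Amara is not the subject of the report), so (i) stands. (b) remains available.
Exception (c) does not apply: the number of pages in the record is 159, not less than 154.
Exception (d)'s conditions are all satisfied: a written security-exemption finding has been issued; the report is privileged. Turning to paragraphs (k)–(l): (k) operates against (d): a current Category A Registration is held. (l), which would lift (k), is not triggered — no current Tier D Approval is held. So (d) is unavailable.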